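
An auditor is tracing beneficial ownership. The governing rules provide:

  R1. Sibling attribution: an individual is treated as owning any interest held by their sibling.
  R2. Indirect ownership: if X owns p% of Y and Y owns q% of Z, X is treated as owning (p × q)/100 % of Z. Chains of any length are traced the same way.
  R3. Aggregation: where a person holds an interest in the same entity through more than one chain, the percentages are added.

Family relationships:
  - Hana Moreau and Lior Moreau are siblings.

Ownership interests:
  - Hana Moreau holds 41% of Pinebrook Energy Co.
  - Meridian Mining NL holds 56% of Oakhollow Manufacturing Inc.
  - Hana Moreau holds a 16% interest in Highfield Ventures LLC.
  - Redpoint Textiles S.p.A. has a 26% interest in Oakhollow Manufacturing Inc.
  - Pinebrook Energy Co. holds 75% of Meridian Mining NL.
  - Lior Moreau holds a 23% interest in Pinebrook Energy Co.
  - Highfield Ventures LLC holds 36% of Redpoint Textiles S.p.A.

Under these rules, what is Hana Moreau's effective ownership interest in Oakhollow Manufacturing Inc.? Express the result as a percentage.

28.3776%

By sibling attribution (R1), Hana Moreau is treated as also owning Lior Moreau's interest in Pinebrook Energy Co, giving 41% + 23% = 64%.
Chain via Highfield Ventures LLC → Redpoint Textiles S.p.A. (R2): 16% × 36% × 26% = 1.4976% of Oakhollow Manufacturing Inc.
Chain via Pinebrook Energy Co. → Meridian Mining NL (R2): 64% × 75% × 56% = 26.88% of Oakhollow Manufacturing Inc.
Aggregating (R3): 1.4976% + 26.88% = 28.3776%.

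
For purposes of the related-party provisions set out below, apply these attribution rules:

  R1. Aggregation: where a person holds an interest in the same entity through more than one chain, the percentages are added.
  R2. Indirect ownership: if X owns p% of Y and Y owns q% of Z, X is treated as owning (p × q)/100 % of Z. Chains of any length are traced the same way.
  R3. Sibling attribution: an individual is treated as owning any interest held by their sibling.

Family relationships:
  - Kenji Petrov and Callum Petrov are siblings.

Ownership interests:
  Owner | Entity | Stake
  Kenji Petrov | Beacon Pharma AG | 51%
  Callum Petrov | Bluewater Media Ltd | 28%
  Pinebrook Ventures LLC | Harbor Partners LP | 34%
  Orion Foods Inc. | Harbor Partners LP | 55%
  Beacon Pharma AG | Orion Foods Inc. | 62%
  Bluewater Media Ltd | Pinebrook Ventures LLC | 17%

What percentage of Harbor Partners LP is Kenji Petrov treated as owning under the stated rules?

19.0094%

By sibling attribution (R3), Kenji Petrov is treated as owning Callum Petrov's 28% interest in Bluewater Media Ltd.
Chain via Beacon Pharma AG → Orion Foods Inc. (R2): 51% × 62% × 55% = 17.391% of Harbor Partners LP.
Chain via Bluewater Media Ltd → Pinebrook Ventures LLC (R2): 28% × 17% × 34% = 1.6184% of Harbor Partners LP.
Aggregating (R1): 17.391% + 1.6184% = 19.0094%.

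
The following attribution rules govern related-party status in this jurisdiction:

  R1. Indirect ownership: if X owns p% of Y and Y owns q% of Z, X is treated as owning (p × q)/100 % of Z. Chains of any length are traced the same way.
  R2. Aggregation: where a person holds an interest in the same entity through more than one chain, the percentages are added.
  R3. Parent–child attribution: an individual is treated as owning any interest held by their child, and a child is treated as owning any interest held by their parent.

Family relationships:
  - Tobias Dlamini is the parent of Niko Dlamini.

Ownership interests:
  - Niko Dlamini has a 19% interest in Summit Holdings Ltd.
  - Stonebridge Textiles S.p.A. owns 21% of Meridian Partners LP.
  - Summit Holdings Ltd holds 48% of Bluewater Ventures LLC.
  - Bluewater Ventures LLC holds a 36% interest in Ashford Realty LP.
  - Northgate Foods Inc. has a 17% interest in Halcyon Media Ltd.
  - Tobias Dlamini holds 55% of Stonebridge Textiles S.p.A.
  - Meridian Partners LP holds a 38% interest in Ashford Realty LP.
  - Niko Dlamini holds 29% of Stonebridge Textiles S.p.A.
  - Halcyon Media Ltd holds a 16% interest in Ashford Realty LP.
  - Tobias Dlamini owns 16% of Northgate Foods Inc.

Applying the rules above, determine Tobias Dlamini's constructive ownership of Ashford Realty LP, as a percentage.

10.4216%

By parent–child attribution (R3), Tobias Dlamini is treated as also owning Niko Dlamini's interest in Stonebridge Textiles S.p.A, giving 55% + 29% = 84%.
By parent–child attribution (R3), Tobias Dlamini is treated as owning Niko Dlamini's 19% interest in Summit Holdings Ltd.
Chain via Northgate Foods Inc. → Halcyon Media Ltd (R1): 16% × 17% × 16% = 0.4352% of Ashford Realty LP.
Chain via Stonebridge Textiles S.p.A. → Meridian Partners LP (R1): 84% × 21% × 38% = 6.7032% of Ashford Realty LP.
Chain via Summit Holdings Ltd → Bluewater Ventures LLC (R1): 19% × 48% × 36% = 3.2832% of Ashford Realty LP.
Aggregating (R2): 0.4352% + 6.7032% + 3.2832% = 10.4216%.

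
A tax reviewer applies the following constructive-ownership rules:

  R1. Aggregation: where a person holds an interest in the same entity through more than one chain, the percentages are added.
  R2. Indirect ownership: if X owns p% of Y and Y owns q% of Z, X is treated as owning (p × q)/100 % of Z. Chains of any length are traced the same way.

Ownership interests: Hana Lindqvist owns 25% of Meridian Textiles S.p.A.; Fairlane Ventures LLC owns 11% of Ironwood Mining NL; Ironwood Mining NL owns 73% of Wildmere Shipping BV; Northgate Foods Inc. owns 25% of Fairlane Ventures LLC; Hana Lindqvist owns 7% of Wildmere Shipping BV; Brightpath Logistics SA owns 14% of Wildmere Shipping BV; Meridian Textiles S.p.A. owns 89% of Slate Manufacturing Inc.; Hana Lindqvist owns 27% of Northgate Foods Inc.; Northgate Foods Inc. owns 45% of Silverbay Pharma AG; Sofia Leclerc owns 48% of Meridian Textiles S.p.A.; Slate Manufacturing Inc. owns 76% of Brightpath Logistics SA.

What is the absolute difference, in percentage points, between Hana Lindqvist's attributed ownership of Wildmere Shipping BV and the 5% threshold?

Chain via Meridian Textiles S.p.A. → Slate Manufacturing Inc. → Brightpath Logistics SA (R2): 25% × 89% × 76% × 14% = 2.3674% of Wildmere Shipping BV.
Chain via Northgate Foods Inc. → Fairlane Ventures LLC → Ironwood Mining NL (R2): 27% × 25% × 11% × 73% = 0.542025% of Wildmere Shipping BV.
Direct interest in Wildmere Shipping BV: 7%.
Aggregating (R1): 2.3674% + 0.542025% + 7% = 9.909425%.
9.909425% exceeds the 5% threshold by 4.909425 percentage points.

4.909425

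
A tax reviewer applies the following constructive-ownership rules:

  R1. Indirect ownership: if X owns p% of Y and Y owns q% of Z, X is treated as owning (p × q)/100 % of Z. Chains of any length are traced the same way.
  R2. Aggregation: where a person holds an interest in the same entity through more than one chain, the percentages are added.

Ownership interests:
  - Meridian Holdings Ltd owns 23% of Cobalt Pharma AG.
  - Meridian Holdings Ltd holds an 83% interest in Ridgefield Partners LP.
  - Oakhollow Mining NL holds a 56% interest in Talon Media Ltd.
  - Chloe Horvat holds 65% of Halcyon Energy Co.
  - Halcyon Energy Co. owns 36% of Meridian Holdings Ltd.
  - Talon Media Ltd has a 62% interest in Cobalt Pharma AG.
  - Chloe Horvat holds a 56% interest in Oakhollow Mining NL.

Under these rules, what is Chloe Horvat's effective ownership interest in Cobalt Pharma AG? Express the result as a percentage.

24.8252%

Chain via Halcyon Energy Co. → Meridian Holdings Ltd (R1): 65% × 36% × 23% = 5.382% of Cobalt Pharma AG.
Chain via Oakhollow Mining NL → Talon Media Ltd (R1): 56% × 56% × 62% = 19.4432% of Cobalt Pharma AG.
Aggregating (R2): 5.382% + 19.4432% = 24.8252%.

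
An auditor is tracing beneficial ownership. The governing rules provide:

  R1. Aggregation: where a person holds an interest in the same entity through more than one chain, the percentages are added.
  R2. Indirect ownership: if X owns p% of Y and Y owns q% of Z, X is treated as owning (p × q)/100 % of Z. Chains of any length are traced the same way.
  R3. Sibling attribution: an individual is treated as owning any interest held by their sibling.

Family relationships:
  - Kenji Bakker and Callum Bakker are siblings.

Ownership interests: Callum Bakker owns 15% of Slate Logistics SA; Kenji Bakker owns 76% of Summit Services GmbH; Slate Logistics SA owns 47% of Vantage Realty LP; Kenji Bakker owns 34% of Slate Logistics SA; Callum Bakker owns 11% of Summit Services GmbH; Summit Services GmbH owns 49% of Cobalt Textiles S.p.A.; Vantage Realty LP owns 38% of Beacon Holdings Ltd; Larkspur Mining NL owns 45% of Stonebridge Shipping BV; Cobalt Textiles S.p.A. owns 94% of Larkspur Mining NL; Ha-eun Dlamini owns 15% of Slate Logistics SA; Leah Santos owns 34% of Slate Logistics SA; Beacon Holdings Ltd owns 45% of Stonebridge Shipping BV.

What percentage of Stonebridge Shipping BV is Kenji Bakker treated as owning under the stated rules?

By sibling attribution (R3), Kenji Bakker is treated as also owning Callum Bakker's interest in Summit Services GmbH, giving 76% + 11% = 87%.
By sibling attribution (R3), Kenji Bakker is treated as also owning Callum Bakker's interest in Slate Logistics SA, giving 34% + 15% = 49%.
Chain via Summit Services GmbH → Cobalt Textiles S.p.A. → Larkspur Mining NL (R2): 87% × 49% × 94% × 45% = 18.03249% of Stonebridge Shipping BV.
Chain via Slate Logistics SA → Vantage Realty LP → Beacon Holdings Ltd (R2): 49% × 47% × 38% × 45% = 3.93813% of Stonebridge Shipping BV.
Aggregating (R1): 18.03249% + 3.93813% = 21.97062%.

21.97062%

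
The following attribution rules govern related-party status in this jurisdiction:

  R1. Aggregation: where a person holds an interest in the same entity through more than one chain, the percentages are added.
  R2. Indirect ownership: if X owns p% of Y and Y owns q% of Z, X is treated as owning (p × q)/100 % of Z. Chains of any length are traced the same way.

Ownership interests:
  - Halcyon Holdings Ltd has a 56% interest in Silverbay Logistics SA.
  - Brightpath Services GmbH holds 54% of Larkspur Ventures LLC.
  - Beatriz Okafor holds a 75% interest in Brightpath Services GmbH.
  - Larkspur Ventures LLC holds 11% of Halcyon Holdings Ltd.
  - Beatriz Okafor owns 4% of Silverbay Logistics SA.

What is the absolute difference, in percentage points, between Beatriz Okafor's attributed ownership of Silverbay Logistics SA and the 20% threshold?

Chain via Brightpath Services GmbH → Larkspur Ventures LLC → Halcyon Holdings Ltd (R2): 75% × 54% × 11% × 56% = 2.4948% of Silverbay Logistics SA.
Direct interest in Silverbay Logistics SA: 4%.
Aggregating (R1): 2.4948% + 4% = 6.4948%.
6.4948% falls short of the 20% threshold by 13.5052 percentage points.

13.5052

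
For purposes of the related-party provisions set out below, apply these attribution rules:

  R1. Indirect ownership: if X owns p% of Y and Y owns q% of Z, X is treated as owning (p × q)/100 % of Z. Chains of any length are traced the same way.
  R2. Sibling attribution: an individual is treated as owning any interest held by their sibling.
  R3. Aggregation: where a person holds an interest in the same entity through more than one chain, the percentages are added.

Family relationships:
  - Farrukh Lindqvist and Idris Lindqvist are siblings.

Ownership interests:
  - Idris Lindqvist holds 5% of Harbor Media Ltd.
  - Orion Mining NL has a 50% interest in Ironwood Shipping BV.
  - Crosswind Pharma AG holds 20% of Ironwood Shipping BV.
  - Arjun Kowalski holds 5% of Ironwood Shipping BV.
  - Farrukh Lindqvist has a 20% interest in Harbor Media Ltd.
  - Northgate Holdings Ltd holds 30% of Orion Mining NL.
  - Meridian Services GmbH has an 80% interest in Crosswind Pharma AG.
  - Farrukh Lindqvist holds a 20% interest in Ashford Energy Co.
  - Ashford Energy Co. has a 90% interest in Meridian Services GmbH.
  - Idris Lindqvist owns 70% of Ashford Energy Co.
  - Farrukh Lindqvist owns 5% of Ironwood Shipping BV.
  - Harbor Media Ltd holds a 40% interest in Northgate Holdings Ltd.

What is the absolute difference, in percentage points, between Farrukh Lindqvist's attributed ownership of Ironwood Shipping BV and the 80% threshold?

By sibling attribution (R2), Farrukh Lindqvist is treated as also owning Idris Lindqvist's interest in Ashford Energy Co, giving 20% + 70% = 90%.
By sibling attribution (R2), Farrukh Lindqvist is treated as also owning Idris Lindqvist's interest in Harbor Media Ltd, giving 20% + 5% = 25%.
Chain via Ashford Energy Co. → Meridian Services GmbH → Crosswind Pharma AG (R1): 90% × 90% × 80% × 20% = 12.96% of Ironwood Shipping BV.
Chain via Harbor Media Ltd → Northgate Holdings Ltd → Orion Mining NL (R1): 25% × 40% × 30% × 50% = 1.5% of Ironwood Shipping BV.
Direct interest in Ironwood Shipping BV: 5%.
Aggregating (R3): 12.96% + 1.5% + 5% = 19.46%.
19.46% falls short of the 80% threshold by 60.54 percentage points.

60.54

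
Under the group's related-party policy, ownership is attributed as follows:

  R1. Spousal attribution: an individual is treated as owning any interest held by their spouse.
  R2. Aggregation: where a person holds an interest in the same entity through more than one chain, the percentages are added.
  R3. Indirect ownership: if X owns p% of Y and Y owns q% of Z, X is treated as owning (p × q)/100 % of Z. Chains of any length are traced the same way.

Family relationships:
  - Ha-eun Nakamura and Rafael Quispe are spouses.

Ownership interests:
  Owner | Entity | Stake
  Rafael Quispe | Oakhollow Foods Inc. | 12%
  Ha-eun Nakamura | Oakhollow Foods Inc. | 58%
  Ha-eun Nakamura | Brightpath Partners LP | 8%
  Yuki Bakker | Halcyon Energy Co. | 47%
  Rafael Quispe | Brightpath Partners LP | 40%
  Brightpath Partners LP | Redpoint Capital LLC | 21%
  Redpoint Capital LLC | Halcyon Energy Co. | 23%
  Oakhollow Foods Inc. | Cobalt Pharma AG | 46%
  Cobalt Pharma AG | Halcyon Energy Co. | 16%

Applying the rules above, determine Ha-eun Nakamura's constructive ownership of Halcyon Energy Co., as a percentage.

7.4704%

By spousal attribution (R1), Ha-eun Nakamura is treated as also owning Rafael Quispe's interest in Oakhollow Foods Inc, giving 58% + 12% = 70%.
By spousal attribution (R1), Ha-eun Nakamura is treated as also owning Rafael Quispe's interest in Brightpath Partners LP, giving 8% + 40% = 48%.
Chain via Oakhollow Foods Inc. → Cobalt Pharma AG (R3): 70% × 46% × 16% = 5.152% of Halcyon Energy Co.
Chain via Brightpath Partners LP → Redpoint Capital LLC (R3): 48% × 21% × 23% = 2.3184% of Halcyon Energy Co.
Aggregating (R2): 5.152% + 2.3184% = 7.4704%.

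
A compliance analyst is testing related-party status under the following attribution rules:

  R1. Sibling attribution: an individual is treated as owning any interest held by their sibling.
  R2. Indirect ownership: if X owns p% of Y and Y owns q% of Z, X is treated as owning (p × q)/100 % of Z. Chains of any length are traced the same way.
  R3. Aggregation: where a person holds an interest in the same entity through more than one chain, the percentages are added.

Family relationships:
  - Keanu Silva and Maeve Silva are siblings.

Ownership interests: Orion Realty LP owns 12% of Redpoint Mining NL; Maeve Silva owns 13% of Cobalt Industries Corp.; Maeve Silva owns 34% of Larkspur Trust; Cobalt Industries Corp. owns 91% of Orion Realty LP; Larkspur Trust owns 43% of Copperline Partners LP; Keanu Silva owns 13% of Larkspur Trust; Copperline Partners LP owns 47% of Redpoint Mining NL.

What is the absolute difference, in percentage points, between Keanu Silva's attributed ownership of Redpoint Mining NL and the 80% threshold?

69.0817

By sibling attribution (R1), Keanu Silva is treated as also owning Maeve Silva's interest in Larkspur Trust, giving 13% + 34% = 47%.
By sibling attribution (R1), Keanu Silva is treated as owning Maeve Silva's 13% interest in Cobalt Industries Corp.
Chain via Larkspur Trust → Copperline Partners LP (R2): 47% × 43% × 47% = 9.4987% of Redpoint Mining NL.
Chain via Cobalt Industries Corp. → Orion Realty LP (R2): 13% × 91% × 12% = 1.4196% of Redpoint Mining NL.
Aggregating (R3): 9.4987% + 1.4196% = 10.9183%.
10.9183% falls short of the 80% threshold by 69.0817 percentage points.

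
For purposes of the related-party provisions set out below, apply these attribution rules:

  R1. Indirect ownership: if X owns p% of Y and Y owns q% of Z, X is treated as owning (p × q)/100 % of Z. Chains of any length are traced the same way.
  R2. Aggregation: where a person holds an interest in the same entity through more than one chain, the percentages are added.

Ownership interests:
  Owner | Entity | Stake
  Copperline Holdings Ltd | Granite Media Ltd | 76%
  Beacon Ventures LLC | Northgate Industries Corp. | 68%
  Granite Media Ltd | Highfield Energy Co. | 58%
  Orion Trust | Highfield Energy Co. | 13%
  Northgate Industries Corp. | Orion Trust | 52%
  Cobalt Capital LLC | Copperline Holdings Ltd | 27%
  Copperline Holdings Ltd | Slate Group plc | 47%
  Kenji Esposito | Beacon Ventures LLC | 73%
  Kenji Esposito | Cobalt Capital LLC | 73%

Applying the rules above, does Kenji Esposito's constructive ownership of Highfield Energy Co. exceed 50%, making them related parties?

No

Chain via Beacon Ventures LLC → Northgate Industries Corp. → Orion Trust (R1): 73% × 68% × 52% × 13% = 3.355664% of Highfield Energy Co.
Chain via Cobalt Capital LLC → Copperline Holdings Ltd → Granite Media Ltd (R1): 73% × 27% × 76% × 58% = 8.688168% of Highfield Energy Co.
Aggregating (R2): 3.355664% + 8.688168% = 12.043832%.
12.043832% does not exceed the 50% threshold, so Kenji is not a related party to Highfield Energy Co.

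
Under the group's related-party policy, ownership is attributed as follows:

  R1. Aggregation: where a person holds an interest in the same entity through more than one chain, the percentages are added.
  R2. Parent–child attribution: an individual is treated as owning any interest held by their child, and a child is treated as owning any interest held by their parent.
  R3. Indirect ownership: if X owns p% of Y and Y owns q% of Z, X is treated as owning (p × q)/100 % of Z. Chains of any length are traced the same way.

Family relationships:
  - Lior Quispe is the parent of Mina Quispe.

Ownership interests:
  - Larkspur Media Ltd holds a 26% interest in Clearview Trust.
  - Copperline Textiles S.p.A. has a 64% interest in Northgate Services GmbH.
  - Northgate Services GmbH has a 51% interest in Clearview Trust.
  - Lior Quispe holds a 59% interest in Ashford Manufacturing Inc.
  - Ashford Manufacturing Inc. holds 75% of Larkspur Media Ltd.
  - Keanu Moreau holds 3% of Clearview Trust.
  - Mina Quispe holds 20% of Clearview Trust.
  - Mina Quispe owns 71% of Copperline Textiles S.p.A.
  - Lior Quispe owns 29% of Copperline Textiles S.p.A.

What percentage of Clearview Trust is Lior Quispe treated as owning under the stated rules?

By parent–child attribution (R2), Lior Quispe is treated as also owning Mina Quispe's interest in Copperline Textiles S.p.A, giving 29% + 71% = 100%.
By parent–child attribution (R2), Lior Quispe is treated as owning Mina Quispe's 20% interest in Clearview Trust.
Chain via Ashford Manufacturing Inc. → Larkspur Media Ltd (R3): 59% × 75% × 26% = 11.505% of Clearview Trust.
Chain via Copperline Textiles S.p.A. → Northgate Services GmbH (R3): 100% × 64% × 51% = 32.64% of Clearview Trust.
Direct interest in Clearview Trust: 20%.
Aggregating (R1): 11.505% + 32.64% + 20% = 64.145%.

64.145%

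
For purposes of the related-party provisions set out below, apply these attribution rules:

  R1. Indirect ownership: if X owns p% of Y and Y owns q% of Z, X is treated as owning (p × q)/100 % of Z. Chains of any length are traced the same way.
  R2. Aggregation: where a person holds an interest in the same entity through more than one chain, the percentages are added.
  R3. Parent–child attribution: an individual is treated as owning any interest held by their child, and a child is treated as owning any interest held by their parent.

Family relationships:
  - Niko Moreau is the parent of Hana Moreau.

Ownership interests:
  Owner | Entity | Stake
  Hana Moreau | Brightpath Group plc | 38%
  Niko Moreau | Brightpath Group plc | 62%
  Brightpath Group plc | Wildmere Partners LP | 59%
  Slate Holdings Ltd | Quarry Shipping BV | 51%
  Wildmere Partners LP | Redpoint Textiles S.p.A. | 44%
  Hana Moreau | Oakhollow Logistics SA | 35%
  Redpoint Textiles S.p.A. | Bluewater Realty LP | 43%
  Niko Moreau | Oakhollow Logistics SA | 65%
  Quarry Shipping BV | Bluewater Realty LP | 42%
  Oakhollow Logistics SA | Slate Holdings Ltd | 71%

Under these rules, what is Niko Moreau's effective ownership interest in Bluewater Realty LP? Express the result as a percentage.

By parent–child attribution (R3), Niko Moreau is treated as also owning Hana Moreau's interest in Oakhollow Logistics SA, giving 65% + 35% = 100%.
By parent–child attribution (R3), Niko Moreau is treated as also owning Hana Moreau's interest in Brightpath Group plc, giving 62% + 38% = 100%.
Chain via Oakhollow Logistics SA → Slate Holdings Ltd → Quarry Shipping BV (R1): 100% × 71% × 51% × 42% = 15.2082% of Bluewater Realty LP.
Chain via Brightpath Group plc → Wildmere Partners LP → Redpoint Textiles S.p.A. (R1): 100% × 59% × 44% × 43% = 11.1628% of Bluewater Realty LP.
Aggregating (R2): 15.2082% + 11.1628% = 26.371%.

26.371%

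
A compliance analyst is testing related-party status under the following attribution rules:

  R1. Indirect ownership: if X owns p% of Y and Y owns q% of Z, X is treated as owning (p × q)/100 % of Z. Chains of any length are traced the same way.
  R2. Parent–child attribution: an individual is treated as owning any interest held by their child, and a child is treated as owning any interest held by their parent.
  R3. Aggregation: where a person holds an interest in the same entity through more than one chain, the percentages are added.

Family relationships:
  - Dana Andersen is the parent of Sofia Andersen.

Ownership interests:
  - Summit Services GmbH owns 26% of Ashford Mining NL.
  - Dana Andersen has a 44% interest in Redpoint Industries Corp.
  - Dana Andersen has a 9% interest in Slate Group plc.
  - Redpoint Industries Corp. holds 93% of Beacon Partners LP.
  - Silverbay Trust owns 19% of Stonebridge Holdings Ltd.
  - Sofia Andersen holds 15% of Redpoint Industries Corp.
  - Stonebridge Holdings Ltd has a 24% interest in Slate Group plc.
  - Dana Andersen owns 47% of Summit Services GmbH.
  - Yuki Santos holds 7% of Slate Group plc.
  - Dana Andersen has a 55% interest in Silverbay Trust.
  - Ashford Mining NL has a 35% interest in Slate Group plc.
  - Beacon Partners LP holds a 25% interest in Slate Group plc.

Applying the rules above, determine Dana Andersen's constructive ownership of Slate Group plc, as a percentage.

29.5025%

By parent–child attribution (R2), Dana Andersen is treated as also owning Sofia Andersen's interest in Redpoint Industries Corp, giving 44% + 15% = 59%.
Chain via Summit Services GmbH → Ashford Mining NL (R1): 47% × 26% × 35% = 4.277% of Slate Group plc.
Chain via Redpoint Industries Corp. → Beacon Partners LP (R1): 59% × 93% × 25% = 13.7175% of Slate Group plc.
Chain via Silverbay Trust → Stonebridge Holdings Ltd (R1): 55% × 19% × 24% = 2.508% of Slate Group plc.
Direct interest in Slate Group plc: 9%.
Aggregating (R3): 4.277% + 13.7175% + 2.508% + 9% = 29.5025%.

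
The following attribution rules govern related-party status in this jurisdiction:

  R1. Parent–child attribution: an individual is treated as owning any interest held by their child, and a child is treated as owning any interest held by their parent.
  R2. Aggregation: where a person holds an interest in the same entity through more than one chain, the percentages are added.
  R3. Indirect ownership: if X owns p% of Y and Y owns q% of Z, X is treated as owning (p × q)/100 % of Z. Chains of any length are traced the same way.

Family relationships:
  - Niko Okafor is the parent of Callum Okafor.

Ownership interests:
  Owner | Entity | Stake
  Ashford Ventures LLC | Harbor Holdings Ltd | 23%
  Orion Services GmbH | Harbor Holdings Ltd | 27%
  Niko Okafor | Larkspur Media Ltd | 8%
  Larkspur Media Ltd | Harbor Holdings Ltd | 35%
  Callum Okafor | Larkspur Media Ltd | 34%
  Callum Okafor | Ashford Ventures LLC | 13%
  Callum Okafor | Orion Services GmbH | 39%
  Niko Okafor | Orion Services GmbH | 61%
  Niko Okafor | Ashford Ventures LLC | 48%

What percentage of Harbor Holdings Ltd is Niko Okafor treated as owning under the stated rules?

55.73%

By parent–child attribution (R1), Niko Okafor is treated as also owning Callum Okafor's interest in Orion Services GmbH, giving 61% + 39% = 100%.
By parent–child attribution (R1), Niko Okafor is treated as also owning Callum Okafor's interest in Larkspur Media Ltd, giving 8% + 34% = 42%.
By parent–child attribution (R1), Niko Okafor is treated as also owning Callum Okafor's interest in Ashford Ventures LLC, giving 48% + 13% = 61%.
Chain via Orion Services GmbH (R3): 100% × 27% = 27% of Harbor Holdings Ltd.
Chain via Larkspur Media Ltd (R3): 42% × 35% = 14.7% of Harbor Holdings Ltd.
Chain via Ashford Ventures LLC (R3): 61% × 23% = 14.03% of Harbor Holdings Ltd.
Aggregating (R2): 27% + 14.7% + 14.03% = 55.73%.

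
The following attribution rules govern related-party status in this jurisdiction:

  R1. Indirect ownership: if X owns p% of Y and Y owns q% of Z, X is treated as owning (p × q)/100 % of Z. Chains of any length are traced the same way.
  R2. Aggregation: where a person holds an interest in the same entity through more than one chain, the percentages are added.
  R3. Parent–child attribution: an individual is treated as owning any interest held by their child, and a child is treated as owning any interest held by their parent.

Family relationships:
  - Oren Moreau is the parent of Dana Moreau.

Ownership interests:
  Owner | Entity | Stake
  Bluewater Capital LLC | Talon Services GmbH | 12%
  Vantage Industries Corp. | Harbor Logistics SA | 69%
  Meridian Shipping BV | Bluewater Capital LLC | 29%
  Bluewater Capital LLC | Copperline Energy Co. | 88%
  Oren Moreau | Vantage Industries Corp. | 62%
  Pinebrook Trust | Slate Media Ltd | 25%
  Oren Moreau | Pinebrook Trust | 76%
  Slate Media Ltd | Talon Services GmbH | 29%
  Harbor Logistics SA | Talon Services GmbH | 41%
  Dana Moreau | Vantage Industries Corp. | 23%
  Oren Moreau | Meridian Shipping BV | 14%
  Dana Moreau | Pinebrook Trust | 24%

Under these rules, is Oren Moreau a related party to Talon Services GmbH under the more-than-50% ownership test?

No

By parent–child attribution (R3), Oren Moreau is treated as also owning Dana Moreau's interest in Vantage Industries Corp, giving 62% + 23% = 85%.
By parent–child attribution (R3), Oren Moreau is treated as also owning Dana Moreau's interest in Pinebrook Trust, giving 76% + 24% = 100%.
Chain via Meridian Shipping BV → Bluewater Capital LLC (R1): 14% × 29% × 12% = 0.4872% of Talon Services GmbH.
Chain via Vantage Industries Corp. → Harbor Logistics SA (R1): 85% × 69% × 41% = 24.0465% of Talon Services GmbH.
Chain via Pinebrook Trust → Slate Media Ltd (R1): 100% × 25% × 29% = 7.25% of Talon Services GmbH.
Aggregating (R2): 0.4872% + 24.0465% + 7.25% = 31.7837%.
31.7837% does not exceed the 50% threshold, so Oren is not a related party to Talon Services GmbH.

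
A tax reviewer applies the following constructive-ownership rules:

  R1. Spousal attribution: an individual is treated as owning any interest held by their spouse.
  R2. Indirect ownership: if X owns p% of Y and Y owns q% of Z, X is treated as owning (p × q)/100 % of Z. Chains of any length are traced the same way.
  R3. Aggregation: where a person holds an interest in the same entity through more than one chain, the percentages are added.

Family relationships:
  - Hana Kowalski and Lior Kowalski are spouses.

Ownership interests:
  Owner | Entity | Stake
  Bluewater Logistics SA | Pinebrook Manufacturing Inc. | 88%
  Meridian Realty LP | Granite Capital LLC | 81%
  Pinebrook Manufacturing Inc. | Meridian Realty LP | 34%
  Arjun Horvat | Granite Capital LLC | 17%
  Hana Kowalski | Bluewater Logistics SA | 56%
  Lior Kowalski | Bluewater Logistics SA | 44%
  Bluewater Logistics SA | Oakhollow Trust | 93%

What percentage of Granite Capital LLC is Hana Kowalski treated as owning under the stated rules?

By spousal attribution (R1), Hana Kowalski is treated as also owning Lior Kowalski's interest in Bluewater Logistics SA, giving 56% + 44% = 100%.
Chain via Bluewater Logistics SA → Pinebrook Manufacturing Inc. → Meridian Realty LP (R2): 100% × 88% × 34% × 81% = 24.2352% of Granite Capital LLC.

24.2352%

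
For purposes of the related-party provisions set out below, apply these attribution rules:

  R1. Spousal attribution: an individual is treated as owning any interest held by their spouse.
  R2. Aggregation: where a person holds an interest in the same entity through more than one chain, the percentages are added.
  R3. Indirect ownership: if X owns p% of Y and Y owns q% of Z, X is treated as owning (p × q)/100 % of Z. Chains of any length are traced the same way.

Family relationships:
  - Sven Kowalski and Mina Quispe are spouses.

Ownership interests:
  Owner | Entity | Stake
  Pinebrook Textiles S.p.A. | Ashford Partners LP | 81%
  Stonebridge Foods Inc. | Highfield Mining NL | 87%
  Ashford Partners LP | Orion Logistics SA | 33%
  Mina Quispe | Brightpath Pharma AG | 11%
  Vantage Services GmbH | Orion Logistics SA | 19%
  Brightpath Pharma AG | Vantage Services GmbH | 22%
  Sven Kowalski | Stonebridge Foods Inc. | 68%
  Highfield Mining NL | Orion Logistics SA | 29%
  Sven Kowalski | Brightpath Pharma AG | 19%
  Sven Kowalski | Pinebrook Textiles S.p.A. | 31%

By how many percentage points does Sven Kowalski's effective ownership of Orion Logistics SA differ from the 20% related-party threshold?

By spousal attribution (R1), Sven Kowalski is treated as also owning Mina Quispe's interest in Brightpath Pharma AG, giving 19% + 11% = 30%.
Chain via Stonebridge Foods Inc. → Highfield Mining NL (R3): 68% × 87% × 29% = 17.1564% of Orion Logistics SA.
Chain via Brightpath Pharma AG → Vantage Services GmbH (R3): 30% × 22% × 19% = 1.254% of Orion Logistics SA.
Chain via Pinebrook Textiles S.p.A. → Ashford Partners LP (R3): 31% × 81% × 33% = 8.2863% of Orion Logistics SA.
Aggregating (R2): 17.1564% + 1.254% + 8.2863% = 26.6967%.
26.6967% exceeds the 20% threshold by 6.6967 percentage points.

6.6967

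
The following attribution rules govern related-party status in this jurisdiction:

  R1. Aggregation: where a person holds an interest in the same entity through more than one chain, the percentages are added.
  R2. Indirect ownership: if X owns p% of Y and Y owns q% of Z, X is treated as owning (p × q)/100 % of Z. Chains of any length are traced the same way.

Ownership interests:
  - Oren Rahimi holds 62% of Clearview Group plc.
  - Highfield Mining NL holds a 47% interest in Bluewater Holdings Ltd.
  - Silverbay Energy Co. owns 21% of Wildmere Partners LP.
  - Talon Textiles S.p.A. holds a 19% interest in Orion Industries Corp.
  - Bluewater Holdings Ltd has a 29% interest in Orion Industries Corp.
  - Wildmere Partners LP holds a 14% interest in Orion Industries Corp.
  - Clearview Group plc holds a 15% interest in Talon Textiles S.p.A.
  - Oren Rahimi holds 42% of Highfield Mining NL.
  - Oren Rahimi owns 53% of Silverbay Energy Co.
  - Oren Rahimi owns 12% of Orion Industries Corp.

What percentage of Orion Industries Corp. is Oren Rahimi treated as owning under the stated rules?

Chain via Silverbay Energy Co. → Wildmere Partners LP (R2): 53% × 21% × 14% = 1.5582% of Orion Industries Corp.
Chain via Highfield Mining NL → Bluewater Holdings Ltd (R2): 42% × 47% × 29% = 5.7246% of Orion Industries Corp.
Chain via Clearview Group plc → Talon Textiles S.p.A. (R2): 62% × 15% × 19% = 1.767% of Orion Industries Corp.
Direct interest in Orion Industries Corp: 12%.
Aggregating (R1): 1.5582% + 5.7246% + 1.767% + 12% = 21.0498%.

21.0498%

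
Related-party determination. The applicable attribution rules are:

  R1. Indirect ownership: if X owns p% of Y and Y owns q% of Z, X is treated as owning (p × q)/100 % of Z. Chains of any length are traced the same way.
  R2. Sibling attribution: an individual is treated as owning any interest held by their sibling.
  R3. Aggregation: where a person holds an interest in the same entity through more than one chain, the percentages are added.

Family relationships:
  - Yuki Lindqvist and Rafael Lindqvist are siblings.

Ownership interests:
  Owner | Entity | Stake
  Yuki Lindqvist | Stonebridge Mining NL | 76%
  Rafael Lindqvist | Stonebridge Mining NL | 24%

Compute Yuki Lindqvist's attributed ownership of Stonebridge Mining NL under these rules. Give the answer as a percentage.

100%

By sibling attribution (R2), Yuki Lindqvist is treated as also owning Rafael Lindqvist's interest in Stonebridge Mining NL, giving 76% + 24% = 100%.
Direct interest in Stonebridge Mining NL: 100%.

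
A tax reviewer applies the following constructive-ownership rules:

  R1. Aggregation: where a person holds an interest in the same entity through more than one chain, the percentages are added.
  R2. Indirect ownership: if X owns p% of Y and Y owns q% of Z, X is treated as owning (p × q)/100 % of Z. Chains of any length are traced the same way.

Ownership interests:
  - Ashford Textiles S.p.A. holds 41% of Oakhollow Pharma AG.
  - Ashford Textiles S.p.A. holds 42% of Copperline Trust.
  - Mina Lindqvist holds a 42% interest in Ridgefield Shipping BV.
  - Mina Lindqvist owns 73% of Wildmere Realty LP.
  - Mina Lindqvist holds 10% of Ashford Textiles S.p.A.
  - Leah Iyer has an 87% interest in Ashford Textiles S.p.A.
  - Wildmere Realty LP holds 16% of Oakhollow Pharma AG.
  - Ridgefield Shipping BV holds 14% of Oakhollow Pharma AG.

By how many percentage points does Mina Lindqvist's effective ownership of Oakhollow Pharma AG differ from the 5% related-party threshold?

16.66

Chain via Wildmere Realty LP (R2): 73% × 16% = 11.68% of Oakhollow Pharma AG.
Chain via Ridgefield Shipping BV (R2): 42% × 14% = 5.88% of Oakhollow Pharma AG.
Chain via Ashford Textiles S.p.A. (R2): 10% × 41% = 4.1% of Oakhollow Pharma AG.
Aggregating (R1): 11.68% + 5.88% + 4.1% = 21.66%.
21.66% exceeds the 5% threshold by 16.66 percentage points.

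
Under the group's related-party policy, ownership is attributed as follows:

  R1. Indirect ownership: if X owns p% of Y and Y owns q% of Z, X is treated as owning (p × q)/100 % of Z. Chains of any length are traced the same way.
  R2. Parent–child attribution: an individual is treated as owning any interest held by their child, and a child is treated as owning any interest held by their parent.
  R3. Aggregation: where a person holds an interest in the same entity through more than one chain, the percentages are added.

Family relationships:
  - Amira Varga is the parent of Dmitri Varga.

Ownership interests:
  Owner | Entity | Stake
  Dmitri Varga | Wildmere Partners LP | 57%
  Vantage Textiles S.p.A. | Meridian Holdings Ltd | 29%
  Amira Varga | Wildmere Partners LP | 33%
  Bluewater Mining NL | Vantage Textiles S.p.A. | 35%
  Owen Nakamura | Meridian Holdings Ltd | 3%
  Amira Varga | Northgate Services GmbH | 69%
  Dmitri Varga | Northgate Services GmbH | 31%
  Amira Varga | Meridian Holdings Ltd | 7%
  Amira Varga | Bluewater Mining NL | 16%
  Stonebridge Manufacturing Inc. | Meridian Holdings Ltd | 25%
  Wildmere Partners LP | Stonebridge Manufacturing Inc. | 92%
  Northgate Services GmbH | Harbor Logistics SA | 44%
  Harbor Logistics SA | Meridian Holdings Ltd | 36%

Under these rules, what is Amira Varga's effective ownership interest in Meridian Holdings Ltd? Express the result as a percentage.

By parent–child attribution (R2), Amira Varga is treated as also owning Dmitri Varga's interest in Northgate Services GmbH, giving 69% + 31% = 100%.
By parent–child attribution (R2), Amira Varga is treated as also owning Dmitri Varga's interest in Wildmere Partners LP, giving 33% + 57% = 90%.
Chain via Northgate Services GmbH → Harbor Logistics SA (R1): 100% × 44% × 36% = 15.84% of Meridian Holdings Ltd.
Chain via Bluewater Mining NL → Vantage Textiles S.p.A. (R1): 16% × 35% × 29% = 1.624% of Meridian Holdings Ltd.
Chain via Wildmere Partners LP → Stonebridge Manufacturing Inc. (R1): 90% × 92% × 25% = 20.7% of Meridian Holdings Ltd.
Direct interest in Meridian Holdings Ltd: 7%.
Aggregating (R3): 15.84% + 1.624% + 20.7% + 7% = 45.164%.

45.164%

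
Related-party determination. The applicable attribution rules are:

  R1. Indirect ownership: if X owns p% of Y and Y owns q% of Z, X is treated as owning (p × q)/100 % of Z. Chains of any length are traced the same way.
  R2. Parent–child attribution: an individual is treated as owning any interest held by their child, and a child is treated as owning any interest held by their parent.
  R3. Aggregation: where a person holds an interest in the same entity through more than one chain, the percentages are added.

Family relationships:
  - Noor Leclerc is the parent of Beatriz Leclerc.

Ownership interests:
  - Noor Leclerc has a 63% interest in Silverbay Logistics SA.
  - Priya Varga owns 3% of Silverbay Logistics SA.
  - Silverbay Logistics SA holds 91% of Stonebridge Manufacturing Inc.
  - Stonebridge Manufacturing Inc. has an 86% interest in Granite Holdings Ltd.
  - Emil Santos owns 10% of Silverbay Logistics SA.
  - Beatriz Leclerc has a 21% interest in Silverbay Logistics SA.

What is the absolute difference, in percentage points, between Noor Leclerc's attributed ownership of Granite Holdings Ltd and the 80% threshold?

14.2616

By parent–child attribution (R2), Noor Leclerc is treated as also owning Beatriz Leclerc's interest in Silverbay Logistics SA, giving 63% + 21% = 84%.
Chain via Silverbay Logistics SA → Stonebridge Manufacturing Inc. (R1): 84% × 91% × 86% = 65.7384% of Granite Holdings Ltd.
65.7384% falls short of the 80% threshold by 14.2616 percentage points.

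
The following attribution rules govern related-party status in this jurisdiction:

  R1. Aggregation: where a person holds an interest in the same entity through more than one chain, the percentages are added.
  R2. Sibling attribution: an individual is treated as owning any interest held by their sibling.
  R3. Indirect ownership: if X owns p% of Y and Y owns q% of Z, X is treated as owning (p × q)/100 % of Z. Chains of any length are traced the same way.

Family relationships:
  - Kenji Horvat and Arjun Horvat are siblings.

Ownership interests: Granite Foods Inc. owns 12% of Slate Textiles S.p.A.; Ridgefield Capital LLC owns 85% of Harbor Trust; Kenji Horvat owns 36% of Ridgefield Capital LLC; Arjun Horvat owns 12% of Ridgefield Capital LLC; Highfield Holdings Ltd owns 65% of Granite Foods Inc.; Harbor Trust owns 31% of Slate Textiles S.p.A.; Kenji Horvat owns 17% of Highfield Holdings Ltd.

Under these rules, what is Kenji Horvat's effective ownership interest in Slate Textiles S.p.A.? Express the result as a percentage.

By sibling attribution (R2), Kenji Horvat is treated as also owning Arjun Horvat's interest in Ridgefield Capital LLC, giving 36% + 12% = 48%.
Chain via Ridgefield Capital LLC → Harbor Trust (R3): 48% × 85% × 31% = 12.648% of Slate Textiles S.p.A.
Chain via Highfield Holdings Ltd → Granite Foods Inc. (R3): 17% × 65% × 12% = 1.326% of Slate Textiles S.p.A.
Aggregating (R1): 12.648% + 1.326% = 13.974%.

13.974%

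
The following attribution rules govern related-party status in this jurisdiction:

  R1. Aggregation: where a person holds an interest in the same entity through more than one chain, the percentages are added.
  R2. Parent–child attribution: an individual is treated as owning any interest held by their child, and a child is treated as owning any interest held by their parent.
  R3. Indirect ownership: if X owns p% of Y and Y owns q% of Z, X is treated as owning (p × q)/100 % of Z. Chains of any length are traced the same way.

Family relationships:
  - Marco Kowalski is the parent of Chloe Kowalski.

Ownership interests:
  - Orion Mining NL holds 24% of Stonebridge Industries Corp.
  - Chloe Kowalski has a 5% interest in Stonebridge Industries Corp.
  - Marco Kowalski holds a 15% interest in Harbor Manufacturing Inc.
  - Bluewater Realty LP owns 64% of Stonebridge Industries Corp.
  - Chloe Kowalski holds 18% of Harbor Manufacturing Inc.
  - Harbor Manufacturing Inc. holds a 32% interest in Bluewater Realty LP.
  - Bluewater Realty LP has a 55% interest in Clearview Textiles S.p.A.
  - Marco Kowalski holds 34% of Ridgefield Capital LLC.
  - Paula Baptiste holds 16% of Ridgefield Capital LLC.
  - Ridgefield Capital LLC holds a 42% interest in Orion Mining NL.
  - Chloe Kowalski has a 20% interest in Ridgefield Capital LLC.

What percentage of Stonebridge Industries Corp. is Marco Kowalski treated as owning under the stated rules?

17.2016%

By parent–child attribution (R2), Marco Kowalski is treated as also owning Chloe Kowalski's interest in Ridgefield Capital LLC, giving 34% + 20% = 54%.
By parent–child attribution (R2), Marco Kowalski is treated as also owning Chloe Kowalski's interest in Harbor Manufacturing Inc, giving 15% + 18% = 33%.
By parent–child attribution (R2), Marco Kowalski is treated as owning Chloe Kowalski's 5% interest in Stonebridge Industries Corp.
Chain via Ridgefield Capital LLC → Orion Mining NL (R3): 54% × 42% × 24% = 5.4432% of Stonebridge Industries Corp.
Chain via Harbor Manufacturing Inc. → Bluewater Realty LP (R3): 33% × 32% × 64% = 6.7584% of Stonebridge Industries Corp.
Direct interest in Stonebridge Industries Corp: 5%.
Aggregating (R1): 5.4432% + 6.7584% + 5% = 17.2016%.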